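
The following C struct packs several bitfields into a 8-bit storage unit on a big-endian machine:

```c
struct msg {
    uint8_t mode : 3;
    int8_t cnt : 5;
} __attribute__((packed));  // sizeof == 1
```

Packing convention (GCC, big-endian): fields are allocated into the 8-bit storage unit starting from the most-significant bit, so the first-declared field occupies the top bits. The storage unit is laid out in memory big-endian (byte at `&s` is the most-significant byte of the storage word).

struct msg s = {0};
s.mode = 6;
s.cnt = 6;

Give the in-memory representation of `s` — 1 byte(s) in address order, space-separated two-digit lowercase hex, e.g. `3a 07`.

mode:3 = 6 → 0x6 << 5 → word 0xc0
cnt:5 = 6 → 0x6 << 0 → word 0xc6
word = 0xc6 → big-endian bytes:
  [0]=0xc6

c6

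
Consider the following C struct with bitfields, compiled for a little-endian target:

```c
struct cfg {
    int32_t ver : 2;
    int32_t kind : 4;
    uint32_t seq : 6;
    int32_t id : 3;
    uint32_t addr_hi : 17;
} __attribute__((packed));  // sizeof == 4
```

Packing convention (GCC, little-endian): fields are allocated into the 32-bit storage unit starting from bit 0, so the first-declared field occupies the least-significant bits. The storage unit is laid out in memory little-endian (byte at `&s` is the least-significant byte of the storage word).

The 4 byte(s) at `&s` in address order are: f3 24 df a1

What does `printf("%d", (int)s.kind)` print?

[0]=0xf3 [1]=0x24 [2]=0xdf [3]=0xa1 (little-endian) → word 0xa1df24f3
ver [0+:2] = (word>>0) & 0x3 = 3
kind [2+:4] = (word>>2) & 0xf = 12  ←
seq [6+:6] = (word>>6) & 0x3f = 19
id [12+:3] = (word>>12) & 0x7 = 2
addr_hi [15+:17] = (word>>15) & 0x1ffff = 82878
kind signed 4b, MSB=1: 12 - 16 = -4

-4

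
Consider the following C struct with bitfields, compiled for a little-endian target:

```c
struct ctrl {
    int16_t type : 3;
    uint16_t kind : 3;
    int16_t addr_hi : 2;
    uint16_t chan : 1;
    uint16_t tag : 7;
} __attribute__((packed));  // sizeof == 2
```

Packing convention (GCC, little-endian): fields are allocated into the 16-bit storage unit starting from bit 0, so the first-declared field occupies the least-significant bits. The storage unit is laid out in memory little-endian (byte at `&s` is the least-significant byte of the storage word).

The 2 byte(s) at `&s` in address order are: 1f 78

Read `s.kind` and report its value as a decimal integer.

[0]=0x1f [1]=0x78 (little-endian) → word 0x781f
type [0+:3] = (word>>0) & 0x7 = 7
kind [3+:3] = (word>>3) & 0x7 = 3  ←
addr_hi [6+:2] = (word>>6) & 0x3 = 0
chan [8+:1] = (word>>8) & 0x1 = 0
tag [9+:7] = (word>>9) & 0x7f = 60

3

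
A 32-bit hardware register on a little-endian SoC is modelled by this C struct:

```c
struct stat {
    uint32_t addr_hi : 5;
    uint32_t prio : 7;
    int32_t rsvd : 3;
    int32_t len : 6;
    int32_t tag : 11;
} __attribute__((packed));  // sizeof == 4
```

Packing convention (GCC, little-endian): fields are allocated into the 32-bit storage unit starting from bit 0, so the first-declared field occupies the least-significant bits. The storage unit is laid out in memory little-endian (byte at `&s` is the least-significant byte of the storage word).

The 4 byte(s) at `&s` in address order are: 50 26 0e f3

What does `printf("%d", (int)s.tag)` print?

-104

[0]=0x50 [1]=0x26 [2]=0x0e [3]=0xf3 (little-endian) → word 0xf30e2650
addr_hi:5 @ bit 0 → (0xf30e2650>>0)&0x1f = 0x10
prio:7 @ bit 5 → (0xf30e2650>>5)&0x7f = 0x32
rsvd:3 @ bit 12 → (0xf30e2650>>12)&0x7 = 0x2
len:6 @ bit 15 → (0xf30e2650>>15)&0x3f = 0x1c
tag:11 @ bit 21 → (0xf30e2650>>21)&0x7ff = 0x798  ←
tag signed 11b, MSB=1: 1944 - 2048 = -104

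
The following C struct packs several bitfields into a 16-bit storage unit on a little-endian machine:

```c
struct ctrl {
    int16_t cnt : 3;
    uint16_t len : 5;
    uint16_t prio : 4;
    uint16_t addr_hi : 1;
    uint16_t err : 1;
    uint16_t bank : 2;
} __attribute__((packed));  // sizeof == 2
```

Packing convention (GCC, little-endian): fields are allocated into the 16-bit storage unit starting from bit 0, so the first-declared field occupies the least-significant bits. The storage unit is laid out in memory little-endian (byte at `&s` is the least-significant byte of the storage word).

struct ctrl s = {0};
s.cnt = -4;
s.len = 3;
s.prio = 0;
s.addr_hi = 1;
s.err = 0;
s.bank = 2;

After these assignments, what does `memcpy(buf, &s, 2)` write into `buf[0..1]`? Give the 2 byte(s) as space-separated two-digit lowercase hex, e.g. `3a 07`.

1c 90

cnt (3b) val=-4 bits=0x4 at bit 0: 0x0004
len (5b) val=3 bits=0x3 at bit 3: 0x001c
prio (4b) val=0 bits=0x0 at bit 8: 0x001c
addr_hi (1b) val=1 bits=0x1 at bit 12: 0x101c
err (1b) val=0 bits=0x0 at bit 13: 0x101c
bank (2b) val=2 bits=0x2 at bit 14: 0x901c
word = 0x901c → little-endian bytes:
  [0]=0x1c  [1]=0x90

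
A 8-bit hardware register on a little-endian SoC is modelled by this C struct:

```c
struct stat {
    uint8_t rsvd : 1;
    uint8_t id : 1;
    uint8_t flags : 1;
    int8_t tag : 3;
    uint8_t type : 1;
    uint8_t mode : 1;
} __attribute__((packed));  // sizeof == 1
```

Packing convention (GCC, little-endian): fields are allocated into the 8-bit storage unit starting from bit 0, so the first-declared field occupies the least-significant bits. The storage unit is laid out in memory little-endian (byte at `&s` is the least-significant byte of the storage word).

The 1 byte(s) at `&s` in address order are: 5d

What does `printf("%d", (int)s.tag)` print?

3

[0]=0x5d (little-endian) → word 0x5d
rsvd [0+:1] = (word>>0) & 0x1 = 1
id [1+:1] = (word>>1) & 0x1 = 0
flags [2+:1] = (word>>2) & 0x1 = 1
tag [3+:3] = (word>>3) & 0x7 = 3  ←
type [6+:1] = (word>>6) & 0x1 = 1
mode [7+:1] = (word>>7) & 0x1 = 0
tag signed 3b, MSB=0: value = 3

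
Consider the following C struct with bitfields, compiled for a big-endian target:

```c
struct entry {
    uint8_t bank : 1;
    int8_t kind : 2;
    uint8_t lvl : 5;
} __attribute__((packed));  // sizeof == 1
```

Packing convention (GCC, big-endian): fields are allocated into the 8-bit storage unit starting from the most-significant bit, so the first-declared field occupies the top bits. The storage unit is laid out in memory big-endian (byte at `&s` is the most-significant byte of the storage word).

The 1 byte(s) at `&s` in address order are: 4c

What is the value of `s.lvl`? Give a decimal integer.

[0]=0x4c (big-endian) → word 0x4c
bank [7+:1] = (word>>7) & 0x1 = 0
kind [5+:2] = (word>>5) & 0x3 = 2
lvl [0+:5] = (word>>0) & 0x1f = 12  ←

12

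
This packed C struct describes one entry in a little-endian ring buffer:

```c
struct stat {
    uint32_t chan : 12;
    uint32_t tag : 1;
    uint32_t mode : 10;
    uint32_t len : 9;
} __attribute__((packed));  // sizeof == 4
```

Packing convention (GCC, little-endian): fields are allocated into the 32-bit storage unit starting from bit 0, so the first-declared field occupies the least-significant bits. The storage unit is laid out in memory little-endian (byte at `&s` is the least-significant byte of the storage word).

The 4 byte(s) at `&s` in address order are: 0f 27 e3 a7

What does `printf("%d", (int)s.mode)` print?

793

[0]=0x0f [1]=0x27 [2]=0xe3 [3]=0xa7 (little-endian) → word 0xa7e3270f
chan:12 @ bit 0 → (0xa7e3270f>>0)&0xfff = 0x70f
tag:1 @ bit 12 → (0xa7e3270f>>12)&0x1 = 0x0
mode:10 @ bit 13 → (0xa7e3270f>>13)&0x3ff = 0x319  ←
len:9 @ bit 23 → (0xa7e3270f>>23)&0x1ff = 0x14f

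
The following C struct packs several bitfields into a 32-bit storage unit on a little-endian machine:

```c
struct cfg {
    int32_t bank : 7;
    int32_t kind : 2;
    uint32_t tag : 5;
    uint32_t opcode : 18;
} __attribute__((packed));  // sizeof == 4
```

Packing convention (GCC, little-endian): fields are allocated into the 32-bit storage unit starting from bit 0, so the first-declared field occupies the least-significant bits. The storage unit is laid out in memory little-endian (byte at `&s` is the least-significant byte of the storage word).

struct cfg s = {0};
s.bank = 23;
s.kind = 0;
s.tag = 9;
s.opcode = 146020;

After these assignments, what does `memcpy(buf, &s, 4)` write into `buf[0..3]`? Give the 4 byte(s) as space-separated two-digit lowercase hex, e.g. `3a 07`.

bank (7b) val=23 bits=0x17 at bit 0: 0x00000017
kind (2b) val=0 bits=0x0 at bit 7: 0x00000017
tag (5b) val=9 bits=0x9 at bit 9: 0x00001217
opcode (18b) val=146020 bits=0x23a64 at bit 14: 0x8e991217
word = 0x8e991217 → little-endian bytes:
  [0]=0x17  [1]=0x12  [2]=0x99  [3]=0x8e

17 12 99 8e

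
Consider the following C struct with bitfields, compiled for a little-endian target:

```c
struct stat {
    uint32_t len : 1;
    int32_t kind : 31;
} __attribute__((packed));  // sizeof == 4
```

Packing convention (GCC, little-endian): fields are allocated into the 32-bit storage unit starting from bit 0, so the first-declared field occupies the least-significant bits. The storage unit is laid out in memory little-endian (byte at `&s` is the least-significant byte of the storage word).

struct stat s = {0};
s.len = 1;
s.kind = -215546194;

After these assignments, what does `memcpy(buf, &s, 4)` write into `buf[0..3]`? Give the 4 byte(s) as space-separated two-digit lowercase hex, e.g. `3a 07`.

5d 0d 4e e6

len (1b) val=1 bits=0x1 at bit 0: 0x00000001
kind (31b) val=-215546194 bits=0x732706ae at bit 1: 0xe64e0d5d
word = 0xe64e0d5d → little-endian bytes:
  [0]=0x5d  [1]=0x0d  [2]=0x4e  [3]=0xe6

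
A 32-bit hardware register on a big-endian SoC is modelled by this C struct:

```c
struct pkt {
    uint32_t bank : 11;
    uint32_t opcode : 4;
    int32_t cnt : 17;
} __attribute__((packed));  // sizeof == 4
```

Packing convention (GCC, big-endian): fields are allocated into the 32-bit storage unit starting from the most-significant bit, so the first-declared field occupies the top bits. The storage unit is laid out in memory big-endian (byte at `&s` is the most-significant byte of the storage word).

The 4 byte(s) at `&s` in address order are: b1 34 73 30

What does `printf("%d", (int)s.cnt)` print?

29488

[0]=0xb1 [1]=0x34 [2]=0x73 [3]=0x30 (big-endian) → word 0xb1347330
bank:11 @ bit 21 → (0xb1347330>>21)&0x7ff = 0x589
opcode:4 @ bit 17 → (0xb1347330>>17)&0xf = 0xa
cnt:17 @ bit 0 → (0xb1347330>>0)&0x1ffff = 0x7330  ←
cnt signed 17b, MSB=0: value = 29488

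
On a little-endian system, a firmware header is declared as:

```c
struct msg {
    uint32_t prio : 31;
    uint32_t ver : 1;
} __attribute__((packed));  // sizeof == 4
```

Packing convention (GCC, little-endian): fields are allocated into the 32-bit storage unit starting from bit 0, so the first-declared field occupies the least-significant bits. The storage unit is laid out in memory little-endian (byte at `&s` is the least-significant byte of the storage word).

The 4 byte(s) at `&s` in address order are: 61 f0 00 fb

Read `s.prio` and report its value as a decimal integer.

2063659105

[0]=0x61 [1]=0xf0 [2]=0x00 [3]=0xfb (little-endian) → word 0xfb00f061
prio:31 @ bit 0 → (0xfb00f061>>0)&0x7fffffff = 0x7b00f061  ←
ver:1 @ bit 31 → (0xfb00f061>>31)&0x1 = 0x1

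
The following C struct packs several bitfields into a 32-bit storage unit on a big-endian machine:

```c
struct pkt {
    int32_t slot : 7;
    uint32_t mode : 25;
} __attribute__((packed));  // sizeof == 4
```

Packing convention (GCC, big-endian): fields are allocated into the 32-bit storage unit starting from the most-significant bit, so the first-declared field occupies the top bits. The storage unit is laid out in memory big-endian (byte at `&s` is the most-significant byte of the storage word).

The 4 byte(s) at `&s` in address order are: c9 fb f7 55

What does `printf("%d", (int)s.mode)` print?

33290069

[0]=0xc9 [1]=0xfb [2]=0xf7 [3]=0x55 (big-endian) → word 0xc9fbf755
slot:7 @ bit 25 → (0xc9fbf755>>25)&0x7f = 0x64
mode:25 @ bit 0 → (0xc9fbf755>>0)&0x1ffffff = 0x1fbf755  ←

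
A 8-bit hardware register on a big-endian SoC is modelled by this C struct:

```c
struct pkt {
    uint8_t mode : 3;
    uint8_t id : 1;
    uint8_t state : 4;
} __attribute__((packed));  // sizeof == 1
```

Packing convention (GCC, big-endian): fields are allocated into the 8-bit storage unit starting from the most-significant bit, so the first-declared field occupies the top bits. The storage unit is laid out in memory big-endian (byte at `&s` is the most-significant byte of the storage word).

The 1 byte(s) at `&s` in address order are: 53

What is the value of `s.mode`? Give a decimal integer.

2

[0]=0x53 (big-endian) → word 0x53
mode [5+:3] = (word>>5) & 0x7 = 2  ←
id [4+:1] = (word>>4) & 0x1 = 1
state [0+:4] = (word>>0) & 0xf = 3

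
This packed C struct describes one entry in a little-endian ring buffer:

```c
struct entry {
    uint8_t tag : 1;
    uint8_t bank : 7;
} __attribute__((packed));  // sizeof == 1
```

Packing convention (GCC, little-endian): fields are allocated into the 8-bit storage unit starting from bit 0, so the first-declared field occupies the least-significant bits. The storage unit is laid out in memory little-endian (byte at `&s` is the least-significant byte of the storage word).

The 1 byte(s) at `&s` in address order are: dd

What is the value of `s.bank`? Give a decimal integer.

110

[0]=0xdd (little-endian) → word 0xdd
tag [0+:1] = (word>>0) & 0x1 = 1
bank [1+:7] = (word>>1) & 0x7f = 110  ←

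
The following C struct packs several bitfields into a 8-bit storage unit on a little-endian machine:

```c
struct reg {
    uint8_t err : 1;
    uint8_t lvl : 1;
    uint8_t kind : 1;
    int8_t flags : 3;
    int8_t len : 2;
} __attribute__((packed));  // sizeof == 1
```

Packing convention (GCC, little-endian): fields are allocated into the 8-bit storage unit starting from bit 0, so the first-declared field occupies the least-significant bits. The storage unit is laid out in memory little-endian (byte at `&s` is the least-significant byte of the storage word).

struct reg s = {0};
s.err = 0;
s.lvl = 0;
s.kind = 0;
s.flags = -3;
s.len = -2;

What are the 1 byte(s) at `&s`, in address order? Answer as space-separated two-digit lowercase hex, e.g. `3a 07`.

a8

err:1 = 0 → 0x0 << 0 → word 0x00
lvl:1 = 0 → 0x0 << 1 → word 0x00
kind:1 = 0 → 0x0 << 2 → word 0x00
flags:3 = -3 → 0x5 << 3 → word 0x28
len:2 = -2 → 0x2 << 6 → word 0xa8
word = 0xa8 → little-endian bytes:
  [0]=0xa8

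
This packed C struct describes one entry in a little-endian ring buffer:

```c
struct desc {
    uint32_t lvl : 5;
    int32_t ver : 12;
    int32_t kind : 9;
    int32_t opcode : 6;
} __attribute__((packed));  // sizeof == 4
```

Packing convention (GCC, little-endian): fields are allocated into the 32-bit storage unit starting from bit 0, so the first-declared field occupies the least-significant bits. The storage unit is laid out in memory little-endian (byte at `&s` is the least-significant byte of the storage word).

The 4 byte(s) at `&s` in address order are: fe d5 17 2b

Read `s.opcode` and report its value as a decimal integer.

[0]=0xfe [1]=0xd5 [2]=0x17 [3]=0x2b (little-endian) → word 0x2b17d5fe
lvl [0+:5] = (word>>0) & 0x1f = 30
ver [5+:12] = (word>>5) & 0xfff = 3759
kind [17+:9] = (word>>17) & 0x1ff = 395
opcode [26+:6] = (word>>26) & 0x3f = 10  ←
opcode signed 6b, MSB=0: value = 10

10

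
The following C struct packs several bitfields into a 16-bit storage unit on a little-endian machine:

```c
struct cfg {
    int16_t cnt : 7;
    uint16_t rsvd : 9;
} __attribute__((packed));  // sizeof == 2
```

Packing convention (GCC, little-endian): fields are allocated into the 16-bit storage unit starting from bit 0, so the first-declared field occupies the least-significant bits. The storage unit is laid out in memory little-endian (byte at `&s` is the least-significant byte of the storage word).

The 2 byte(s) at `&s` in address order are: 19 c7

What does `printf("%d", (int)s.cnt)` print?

25

[0]=0x19 [1]=0xc7 (little-endian) → word 0xc719
cnt [0+:7] = (word>>0) & 0x7f = 25  ←
rsvd [7+:9] = (word>>7) & 0x1ff = 398
cnt signed 7b, MSB=0: value = 25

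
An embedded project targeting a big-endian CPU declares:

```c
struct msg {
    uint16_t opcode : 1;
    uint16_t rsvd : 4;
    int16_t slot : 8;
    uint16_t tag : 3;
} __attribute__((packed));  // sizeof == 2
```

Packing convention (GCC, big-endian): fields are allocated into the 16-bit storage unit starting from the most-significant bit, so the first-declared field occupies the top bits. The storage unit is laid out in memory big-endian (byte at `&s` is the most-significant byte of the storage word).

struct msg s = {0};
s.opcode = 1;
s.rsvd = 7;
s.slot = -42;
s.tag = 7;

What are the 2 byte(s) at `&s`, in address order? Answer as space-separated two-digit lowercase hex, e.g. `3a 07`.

be b7

opcode (1b) val=1 bits=0x1 at bit 15: 0x8000
rsvd (4b) val=7 bits=0x7 at bit 11: 0xb800
slot (8b) val=-42 bits=0xd6 at bit 3: 0xbeb0
tag (3b) val=7 bits=0x7 at bit 0: 0xbeb7
word = 0xbeb7 → big-endian bytes:
  [0]=0xbe  [1]=0xb7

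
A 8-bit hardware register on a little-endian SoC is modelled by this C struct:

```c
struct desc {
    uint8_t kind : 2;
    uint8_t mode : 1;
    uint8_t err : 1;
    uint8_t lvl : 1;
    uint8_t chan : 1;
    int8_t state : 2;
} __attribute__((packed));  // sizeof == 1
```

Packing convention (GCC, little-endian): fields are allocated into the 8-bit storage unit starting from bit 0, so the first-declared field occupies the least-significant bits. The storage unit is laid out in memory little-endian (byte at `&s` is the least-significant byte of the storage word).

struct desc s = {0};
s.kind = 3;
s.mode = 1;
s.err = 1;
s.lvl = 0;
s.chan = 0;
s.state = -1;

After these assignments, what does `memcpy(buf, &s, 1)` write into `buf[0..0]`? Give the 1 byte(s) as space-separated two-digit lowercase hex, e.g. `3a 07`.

cf

kind (2b) val=3 bits=0x3 at bit 0: 0x03
mode (1b) val=1 bits=0x1 at bit 2: 0x07
err (1b) val=1 bits=0x1 at bit 3: 0x0f
lvl (1b) val=0 bits=0x0 at bit 4: 0x0f
chan (1b) val=0 bits=0x0 at bit 5: 0x0f
state (2b) val=-1 bits=0x3 at bit 6: 0xcf
word = 0xcf → little-endian bytes:
  [0]=0xcf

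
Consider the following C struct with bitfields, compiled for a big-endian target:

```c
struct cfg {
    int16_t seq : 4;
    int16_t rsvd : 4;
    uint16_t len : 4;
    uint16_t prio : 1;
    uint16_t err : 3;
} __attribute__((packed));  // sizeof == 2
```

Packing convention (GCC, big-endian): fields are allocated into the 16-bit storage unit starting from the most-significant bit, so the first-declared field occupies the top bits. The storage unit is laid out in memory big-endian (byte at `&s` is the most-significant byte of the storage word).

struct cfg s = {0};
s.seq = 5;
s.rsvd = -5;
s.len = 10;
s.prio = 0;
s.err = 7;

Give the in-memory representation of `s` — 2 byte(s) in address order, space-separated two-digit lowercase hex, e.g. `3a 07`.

seq:4 = 5 → 0x5 << 12 → word 0x5000
rsvd:4 = -5 → 0xb << 8 → word 0x5b00
len:4 = 10 → 0xa << 4 → word 0x5ba0
prio:1 = 0 → 0x0 << 3 → word 0x5ba0
err:3 = 7 → 0x7 << 0 → word 0x5ba7
word = 0x5ba7 → big-endian bytes:
  [0]=0x5b  [1]=0xa7

5b a7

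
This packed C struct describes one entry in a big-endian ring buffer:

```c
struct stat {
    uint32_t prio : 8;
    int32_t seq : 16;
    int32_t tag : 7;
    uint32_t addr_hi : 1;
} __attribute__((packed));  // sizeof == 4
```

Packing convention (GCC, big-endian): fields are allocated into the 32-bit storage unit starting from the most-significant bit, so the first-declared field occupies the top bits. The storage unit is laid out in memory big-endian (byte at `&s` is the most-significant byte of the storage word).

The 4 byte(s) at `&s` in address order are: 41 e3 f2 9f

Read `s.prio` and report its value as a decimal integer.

[0]=0x41 [1]=0xe3 [2]=0xf2 [3]=0x9f (big-endian) → word 0x41e3f29f
prio:8 @ bit 24 → (0x41e3f29f>>24)&0xff = 0x41  ←
seq:16 @ bit 8 → (0x41e3f29f>>8)&0xffff = 0xe3f2
tag:7 @ bit 1 → (0x41e3f29f>>1)&0x7f = 0x4f
addr_hi:1 @ bit 0 → (0x41e3f29f>>0)&0x1 = 0x1

65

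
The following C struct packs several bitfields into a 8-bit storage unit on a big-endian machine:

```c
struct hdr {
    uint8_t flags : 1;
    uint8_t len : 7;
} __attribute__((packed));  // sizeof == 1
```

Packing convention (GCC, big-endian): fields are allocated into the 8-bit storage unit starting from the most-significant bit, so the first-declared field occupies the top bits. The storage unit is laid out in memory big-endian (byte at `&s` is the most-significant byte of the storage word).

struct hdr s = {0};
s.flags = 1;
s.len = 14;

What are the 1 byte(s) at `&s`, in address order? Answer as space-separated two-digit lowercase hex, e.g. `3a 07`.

flags:1 = 1 → 0x1 << 7 → word 0x80
len:7 = 14 → 0xe << 0 → word 0x8e
word = 0x8e → big-endian bytes:
  [0]=0x8e

8e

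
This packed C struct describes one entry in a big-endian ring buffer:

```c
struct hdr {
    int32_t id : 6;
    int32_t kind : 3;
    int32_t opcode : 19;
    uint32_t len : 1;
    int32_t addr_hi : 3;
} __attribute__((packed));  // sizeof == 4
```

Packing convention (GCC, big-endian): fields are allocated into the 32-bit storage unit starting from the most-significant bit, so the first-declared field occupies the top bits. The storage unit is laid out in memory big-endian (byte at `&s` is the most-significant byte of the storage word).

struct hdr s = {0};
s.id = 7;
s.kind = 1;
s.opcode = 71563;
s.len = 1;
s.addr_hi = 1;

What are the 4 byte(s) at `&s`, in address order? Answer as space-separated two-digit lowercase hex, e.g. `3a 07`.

[26+:6] id=7 & 0x3f = 0x7; word=0x1c000000
[23+:3] kind=1 & 0x7 = 0x1; word=0x1c800000
[4+:19] opcode=71563 & 0x7ffff = 0x1178b; word=0x1c9178b0
[3+:1] len=1 & 0x1 = 0x1; word=0x1c9178b8
[0+:3] addr_hi=1 & 0x7 = 0x1; word=0x1c9178b9
word = 0x1c9178b9 → big-endian bytes:
  [0]=0x1c  [1]=0x91  [2]=0x78  [3]=0xb9

1c 91 78 b9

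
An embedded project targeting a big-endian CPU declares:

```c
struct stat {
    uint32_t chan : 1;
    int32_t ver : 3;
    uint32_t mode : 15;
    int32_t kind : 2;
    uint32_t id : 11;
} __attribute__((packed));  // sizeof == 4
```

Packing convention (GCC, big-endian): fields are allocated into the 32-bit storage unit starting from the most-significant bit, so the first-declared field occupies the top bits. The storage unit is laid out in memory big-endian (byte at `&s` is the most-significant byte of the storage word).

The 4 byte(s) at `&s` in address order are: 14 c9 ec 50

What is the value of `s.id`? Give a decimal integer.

[0]=0x14 [1]=0xc9 [2]=0xec [3]=0x50 (big-endian) → word 0x14c9ec50
chan:1 @ bit 31 → (0x14c9ec50>>31)&0x1 = 0x0
ver:3 @ bit 28 → (0x14c9ec50>>28)&0x7 = 0x1
mode:15 @ bit 13 → (0x14c9ec50>>13)&0x7fff = 0x264f
kind:2 @ bit 11 → (0x14c9ec50>>11)&0x3 = 0x1
id:11 @ bit 0 → (0x14c9ec50>>0)&0x7ff = 0x450  ←

1104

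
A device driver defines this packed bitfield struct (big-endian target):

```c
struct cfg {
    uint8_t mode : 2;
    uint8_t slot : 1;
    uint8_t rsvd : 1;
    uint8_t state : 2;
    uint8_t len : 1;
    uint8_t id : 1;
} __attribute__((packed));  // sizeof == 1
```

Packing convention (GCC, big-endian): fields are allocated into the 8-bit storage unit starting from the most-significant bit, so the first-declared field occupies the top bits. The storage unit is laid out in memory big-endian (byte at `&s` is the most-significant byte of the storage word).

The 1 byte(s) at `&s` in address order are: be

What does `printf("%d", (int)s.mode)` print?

2

[0]=0xbe (big-endian) → word 0xbe
mode:2 @ bit 6 → (0xbe>>6)&0x3 = 0x2  ←
slot:1 @ bit 5 → (0xbe>>5)&0x1 = 0x1
rsvd:1 @ bit 4 → (0xbe>>4)&0x1 = 0x1
state:2 @ bit 2 → (0xbe>>2)&0x3 = 0x3
len:1 @ bit 1 → (0xbe>>1)&0x1 = 0x1
id:1 @ bit 0 → (0xbe>>0)&0x1 = 0x0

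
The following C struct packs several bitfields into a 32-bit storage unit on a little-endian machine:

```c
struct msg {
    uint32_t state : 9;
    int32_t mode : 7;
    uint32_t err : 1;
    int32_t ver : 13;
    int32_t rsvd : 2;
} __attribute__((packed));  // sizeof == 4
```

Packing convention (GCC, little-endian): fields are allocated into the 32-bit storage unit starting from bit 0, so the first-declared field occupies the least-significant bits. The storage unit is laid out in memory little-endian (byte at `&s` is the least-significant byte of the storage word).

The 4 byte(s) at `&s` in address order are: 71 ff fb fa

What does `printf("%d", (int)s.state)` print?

[0]=0x71 [1]=0xff [2]=0xfb [3]=0xfa (little-endian) → word 0xfafbff71
state [0+:9] = (word>>0) & 0x1ff = 369  ←
mode [9+:7] = (word>>9) & 0x7f = 127
err [16+:1] = (word>>16) & 0x1 = 1
ver [17+:13] = (word>>17) & 0x1fff = 7549
rsvd [30+:2] = (word>>30) & 0x3 = 3

369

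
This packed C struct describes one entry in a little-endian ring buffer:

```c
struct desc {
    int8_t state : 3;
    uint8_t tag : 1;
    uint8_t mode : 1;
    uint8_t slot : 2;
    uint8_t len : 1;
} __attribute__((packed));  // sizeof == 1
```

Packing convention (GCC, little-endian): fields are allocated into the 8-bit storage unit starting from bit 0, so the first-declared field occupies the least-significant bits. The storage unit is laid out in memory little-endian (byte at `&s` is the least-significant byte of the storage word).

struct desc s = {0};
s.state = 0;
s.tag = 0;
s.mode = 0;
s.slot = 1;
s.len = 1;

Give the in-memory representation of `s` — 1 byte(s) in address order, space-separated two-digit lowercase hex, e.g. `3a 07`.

a0

state:3 = 0 → 0x0 << 0 → word 0x00
tag:1 = 0 → 0x0 << 3 → word 0x00
mode:1 = 0 → 0x0 << 4 → word 0x00
slot:2 = 1 → 0x1 << 5 → word 0x20
len:1 = 1 → 0x1 << 7 → word 0xa0
word = 0xa0 → little-endian bytes:
  [0]=0xa0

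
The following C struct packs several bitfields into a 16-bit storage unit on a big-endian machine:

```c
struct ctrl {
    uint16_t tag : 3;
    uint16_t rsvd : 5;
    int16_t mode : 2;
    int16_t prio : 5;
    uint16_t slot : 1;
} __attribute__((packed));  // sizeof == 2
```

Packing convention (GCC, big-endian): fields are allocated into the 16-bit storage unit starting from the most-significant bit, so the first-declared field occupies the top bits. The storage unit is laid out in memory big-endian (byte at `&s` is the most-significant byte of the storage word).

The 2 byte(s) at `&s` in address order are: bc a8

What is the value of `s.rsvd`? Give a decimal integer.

[0]=0xbc [1]=0xa8 (big-endian) → word 0xbca8
tag:3 @ bit 13 → (0xbca8>>13)&0x7 = 0x5
rsvd:5 @ bit 8 → (0xbca8>>8)&0x1f = 0x1c  ←
mode:2 @ bit 6 → (0xbca8>>6)&0x3 = 0x2
prio:5 @ bit 1 → (0xbca8>>1)&0x1f = 0x14
slot:1 @ bit 0 → (0xbca8>>0)&0x1 = 0x0

28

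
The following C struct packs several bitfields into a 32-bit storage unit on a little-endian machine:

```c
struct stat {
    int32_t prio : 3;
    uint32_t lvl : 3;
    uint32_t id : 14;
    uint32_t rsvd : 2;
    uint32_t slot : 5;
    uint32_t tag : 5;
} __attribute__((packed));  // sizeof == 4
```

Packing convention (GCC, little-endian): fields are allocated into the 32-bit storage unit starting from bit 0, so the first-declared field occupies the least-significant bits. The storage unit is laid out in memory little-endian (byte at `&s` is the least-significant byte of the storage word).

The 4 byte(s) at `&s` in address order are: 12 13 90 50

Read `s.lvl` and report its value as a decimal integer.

2

[0]=0x12 [1]=0x13 [2]=0x90 [3]=0x50 (little-endian) → word 0x50901312
prio [0+:3] = (word>>0) & 0x7 = 2
lvl [3+:3] = (word>>3) & 0x7 = 2  ←
id [6+:14] = (word>>6) & 0x3fff = 76
rsvd [20+:2] = (word>>20) & 0x3 = 1
slot [22+:5] = (word>>22) & 0x1f = 2
tag [27+:5] = (word>>27) & 0x1f = 10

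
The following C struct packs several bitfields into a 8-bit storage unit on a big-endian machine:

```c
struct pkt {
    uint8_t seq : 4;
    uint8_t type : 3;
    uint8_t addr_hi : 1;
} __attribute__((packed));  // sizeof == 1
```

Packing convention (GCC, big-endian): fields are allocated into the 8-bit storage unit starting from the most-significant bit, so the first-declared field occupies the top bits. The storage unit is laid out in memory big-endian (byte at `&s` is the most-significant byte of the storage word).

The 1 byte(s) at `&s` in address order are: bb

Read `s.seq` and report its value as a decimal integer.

11

[0]=0xbb (big-endian) → word 0xbb
seq:4 @ bit 4 → (0xbb>>4)&0xf = 0xb  ←
type:3 @ bit 1 → (0xbb>>1)&0x7 = 0x5
addr_hi:1 @ bit 0 → (0xbb>>0)&0x1 = 0x1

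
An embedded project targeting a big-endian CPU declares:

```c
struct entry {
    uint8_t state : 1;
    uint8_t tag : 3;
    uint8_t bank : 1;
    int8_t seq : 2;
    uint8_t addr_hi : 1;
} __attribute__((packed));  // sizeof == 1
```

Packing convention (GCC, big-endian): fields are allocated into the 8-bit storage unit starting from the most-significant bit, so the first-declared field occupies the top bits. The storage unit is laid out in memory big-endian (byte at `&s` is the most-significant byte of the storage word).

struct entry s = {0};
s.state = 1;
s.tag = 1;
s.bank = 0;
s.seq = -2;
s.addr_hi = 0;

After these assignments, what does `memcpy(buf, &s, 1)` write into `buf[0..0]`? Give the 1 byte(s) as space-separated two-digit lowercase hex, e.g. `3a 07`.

94

state:1 = 1 → 0x1 << 7 → word 0x80
tag:3 = 1 → 0x1 << 4 → word 0x90
bank:1 = 0 → 0x0 << 3 → word 0x90
seq:2 = -2 → 0x2 << 1 → word 0x94
addr_hi:1 = 0 → 0x0 << 0 → word 0x94
word = 0x94 → big-endian bytes:
  [0]=0x94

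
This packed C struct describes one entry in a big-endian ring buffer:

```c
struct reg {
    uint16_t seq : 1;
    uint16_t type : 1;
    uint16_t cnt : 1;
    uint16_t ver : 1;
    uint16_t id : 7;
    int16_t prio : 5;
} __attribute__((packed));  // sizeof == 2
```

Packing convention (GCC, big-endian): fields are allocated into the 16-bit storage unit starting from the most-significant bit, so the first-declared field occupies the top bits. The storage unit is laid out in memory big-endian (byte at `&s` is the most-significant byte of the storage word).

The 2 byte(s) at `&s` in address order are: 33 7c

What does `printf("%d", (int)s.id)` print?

[0]=0x33 [1]=0x7c (big-endian) → word 0x337c
seq:1 @ bit 15 → (0x337c>>15)&0x1 = 0x0
type:1 @ bit 14 → (0x337c>>14)&0x1 = 0x0
cnt:1 @ bit 13 → (0x337c>>13)&0x1 = 0x1
ver:1 @ bit 12 → (0x337c>>12)&0x1 = 0x1
id:7 @ bit 5 → (0x337c>>5)&0x7f = 0x1b  ←
prio:5 @ bit 0 → (0x337c>>0)&0x1f = 0x1c

27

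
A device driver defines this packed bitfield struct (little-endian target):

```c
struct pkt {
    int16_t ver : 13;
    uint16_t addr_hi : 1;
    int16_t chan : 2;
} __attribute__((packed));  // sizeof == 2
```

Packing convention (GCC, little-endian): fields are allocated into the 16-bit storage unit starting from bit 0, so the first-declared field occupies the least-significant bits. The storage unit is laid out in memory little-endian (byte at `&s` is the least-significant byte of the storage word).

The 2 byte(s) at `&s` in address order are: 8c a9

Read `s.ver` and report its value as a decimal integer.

2444

[0]=0x8c [1]=0xa9 (little-endian) → word 0xa98c
ver [0+:13] = (word>>0) & 0x1fff = 2444  ←
addr_hi [13+:1] = (word>>13) & 0x1 = 1
chan [14+:2] = (word>>14) & 0x3 = 2
ver signed 13b, MSB=0: value = 2444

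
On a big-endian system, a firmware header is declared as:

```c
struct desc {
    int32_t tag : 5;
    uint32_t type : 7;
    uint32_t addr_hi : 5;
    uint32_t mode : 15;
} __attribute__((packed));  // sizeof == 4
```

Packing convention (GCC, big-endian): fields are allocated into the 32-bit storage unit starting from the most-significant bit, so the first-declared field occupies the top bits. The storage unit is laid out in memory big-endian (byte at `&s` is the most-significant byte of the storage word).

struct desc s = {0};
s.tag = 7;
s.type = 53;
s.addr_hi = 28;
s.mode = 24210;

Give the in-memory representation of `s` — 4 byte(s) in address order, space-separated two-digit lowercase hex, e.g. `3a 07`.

tag:5 = 7 → 0x7 << 27 → word 0x38000000
type:7 = 53 → 0x35 << 20 → word 0x3b500000
addr_hi:5 = 28 → 0x1c << 15 → word 0x3b5e0000
mode:15 = 24210 → 0x5e92 << 0 → word 0x3b5e5e92
word = 0x3b5e5e92 → big-endian bytes:
  [0]=0x3b  [1]=0x5e  [2]=0x5e  [3]=0x92

3b 5e 5e 92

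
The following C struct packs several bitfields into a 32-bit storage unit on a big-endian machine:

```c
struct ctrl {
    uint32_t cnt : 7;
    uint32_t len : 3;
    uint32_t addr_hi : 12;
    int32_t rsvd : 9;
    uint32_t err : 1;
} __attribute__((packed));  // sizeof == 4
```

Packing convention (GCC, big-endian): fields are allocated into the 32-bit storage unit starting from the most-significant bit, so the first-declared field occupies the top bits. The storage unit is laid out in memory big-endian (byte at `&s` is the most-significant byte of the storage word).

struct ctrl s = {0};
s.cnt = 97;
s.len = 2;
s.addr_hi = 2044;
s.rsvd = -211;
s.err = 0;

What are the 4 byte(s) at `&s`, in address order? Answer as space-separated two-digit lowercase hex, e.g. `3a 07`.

[25+:7] cnt=97 & 0x7f = 0x61; word=0xc2000000
[22+:3] len=2 & 0x7 = 0x2; word=0xc2800000
[10+:12] addr_hi=2044 & 0xfff = 0x7fc; word=0xc29ff000
[1+:9] rsvd=-211 & 0x1ff = 0x12d; word=0xc29ff25a
[0+:1] err=0 & 0x1 = 0x0; word=0xc29ff25a
word = 0xc29ff25a → big-endian bytes:
  [0]=0xc2  [1]=0x9f  [2]=0xf2  [3]=0x5a

c2 9f f2 5a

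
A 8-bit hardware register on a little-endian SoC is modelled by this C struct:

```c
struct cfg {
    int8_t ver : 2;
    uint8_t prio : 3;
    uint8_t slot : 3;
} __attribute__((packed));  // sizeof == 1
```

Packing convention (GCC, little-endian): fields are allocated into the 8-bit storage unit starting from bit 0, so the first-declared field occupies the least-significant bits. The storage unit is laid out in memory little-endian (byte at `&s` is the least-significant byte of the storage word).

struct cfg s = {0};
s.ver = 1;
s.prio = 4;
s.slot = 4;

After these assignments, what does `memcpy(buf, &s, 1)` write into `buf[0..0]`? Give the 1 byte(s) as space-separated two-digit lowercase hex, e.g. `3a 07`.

91

[0+:2] ver=1 & 0x3 = 0x1; word=0x01
[2+:3] prio=4 & 0x7 = 0x4; word=0x11
[5+:3] slot=4 & 0x7 = 0x4; word=0x91
word = 0x91 → little-endian bytes:
  [0]=0x91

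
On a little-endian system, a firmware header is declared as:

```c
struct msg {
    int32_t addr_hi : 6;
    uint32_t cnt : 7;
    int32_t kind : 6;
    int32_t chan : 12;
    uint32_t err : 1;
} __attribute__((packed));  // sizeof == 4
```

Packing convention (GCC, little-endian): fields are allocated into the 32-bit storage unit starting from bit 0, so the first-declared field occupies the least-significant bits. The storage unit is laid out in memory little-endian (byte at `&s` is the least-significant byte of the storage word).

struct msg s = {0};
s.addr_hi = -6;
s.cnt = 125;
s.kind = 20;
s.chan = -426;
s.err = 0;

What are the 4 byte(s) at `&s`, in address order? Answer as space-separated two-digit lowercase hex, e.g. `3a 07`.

7a 9f b2 72

[0+:6] addr_hi=-6 & 0x3f = 0x3a; word=0x0000003a
[6+:7] cnt=125 & 0x7f = 0x7d; word=0x00001f7a
[13+:6] kind=20 & 0x3f = 0x14; word=0x00029f7a
[19+:12] chan=-426 & 0xfff = 0xe56; word=0x72b29f7a
[31+:1] err=0 & 0x1 = 0x0; word=0x72b29f7a
word = 0x72b29f7a → little-endian bytes:
  [0]=0x7a  [1]=0x9f  [2]=0xb2  [3]=0x72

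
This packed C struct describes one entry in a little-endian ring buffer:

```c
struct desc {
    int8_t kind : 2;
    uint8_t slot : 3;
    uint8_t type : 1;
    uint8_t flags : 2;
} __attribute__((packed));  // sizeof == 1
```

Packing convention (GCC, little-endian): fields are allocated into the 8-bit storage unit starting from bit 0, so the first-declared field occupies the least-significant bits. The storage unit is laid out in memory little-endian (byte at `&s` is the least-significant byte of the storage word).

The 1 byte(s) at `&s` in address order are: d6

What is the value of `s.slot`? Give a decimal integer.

[0]=0xd6 (little-endian) → word 0xd6
kind [0+:2] = (word>>0) & 0x3 = 2
slot [2+:3] = (word>>2) & 0x7 = 5  ←
type [5+:1] = (word>>5) & 0x1 = 0
flags [6+:2] = (word>>6) & 0x3 = 3

5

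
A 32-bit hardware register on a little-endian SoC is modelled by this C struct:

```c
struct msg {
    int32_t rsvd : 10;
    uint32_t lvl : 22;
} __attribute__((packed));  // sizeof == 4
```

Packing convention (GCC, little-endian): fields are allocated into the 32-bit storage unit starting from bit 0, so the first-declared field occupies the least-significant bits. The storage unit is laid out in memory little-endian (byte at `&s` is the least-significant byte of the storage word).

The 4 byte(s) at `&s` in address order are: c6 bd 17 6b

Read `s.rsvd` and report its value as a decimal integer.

454

[0]=0xc6 [1]=0xbd [2]=0x17 [3]=0x6b (little-endian) → word 0x6b17bdc6
rsvd [0+:10] = (word>>0) & 0x3ff = 454  ←
lvl [10+:22] = (word>>10) & 0x3fffff = 1754607
rsvd signed 10b, MSB=0: value = 454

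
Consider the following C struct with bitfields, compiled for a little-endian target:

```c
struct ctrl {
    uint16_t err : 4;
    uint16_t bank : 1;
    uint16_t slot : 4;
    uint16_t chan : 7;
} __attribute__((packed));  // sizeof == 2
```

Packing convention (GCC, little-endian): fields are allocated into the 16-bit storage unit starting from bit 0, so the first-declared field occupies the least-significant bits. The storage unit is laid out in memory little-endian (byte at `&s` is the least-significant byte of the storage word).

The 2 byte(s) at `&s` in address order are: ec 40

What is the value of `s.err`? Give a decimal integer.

[0]=0xec [1]=0x40 (little-endian) → word 0x40ec
err [0+:4] = (word>>0) & 0xf = 12  ←
bank [4+:1] = (word>>4) & 0x1 = 0
slot [5+:4] = (word>>5) & 0xf = 7
chan [9+:7] = (word>>9) & 0x7f = 32

12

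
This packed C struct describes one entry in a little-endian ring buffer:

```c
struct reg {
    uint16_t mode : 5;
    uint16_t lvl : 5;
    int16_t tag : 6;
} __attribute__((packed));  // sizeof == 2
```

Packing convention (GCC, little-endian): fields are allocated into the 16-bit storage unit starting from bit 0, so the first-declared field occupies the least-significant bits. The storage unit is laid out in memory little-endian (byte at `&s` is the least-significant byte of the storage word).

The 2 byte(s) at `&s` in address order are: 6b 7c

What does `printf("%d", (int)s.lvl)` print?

[0]=0x6b [1]=0x7c (little-endian) → word 0x7c6b
mode [0+:5] = (word>>0) & 0x1f = 11
lvl [5+:5] = (word>>5) & 0x1f = 3  ←
tag [10+:6] = (word>>10) & 0x3f = 31

3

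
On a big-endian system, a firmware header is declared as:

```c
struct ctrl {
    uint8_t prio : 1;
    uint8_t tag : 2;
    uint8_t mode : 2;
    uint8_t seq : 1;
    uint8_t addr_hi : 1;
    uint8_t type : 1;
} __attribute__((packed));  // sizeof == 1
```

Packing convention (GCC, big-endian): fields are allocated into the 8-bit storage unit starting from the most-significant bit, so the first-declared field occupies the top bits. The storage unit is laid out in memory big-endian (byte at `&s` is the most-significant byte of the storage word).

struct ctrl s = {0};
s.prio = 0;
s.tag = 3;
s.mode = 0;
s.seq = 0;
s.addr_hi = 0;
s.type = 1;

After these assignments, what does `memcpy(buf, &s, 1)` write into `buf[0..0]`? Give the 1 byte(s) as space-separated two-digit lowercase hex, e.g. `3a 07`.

prio (1b) val=0 bits=0x0 at bit 7: 0x00
tag (2b) val=3 bits=0x3 at bit 5: 0x60
mode (2b) val=0 bits=0x0 at bit 3: 0x60
seq (1b) val=0 bits=0x0 at bit 2: 0x60
addr_hi (1b) val=0 bits=0x0 at bit 1: 0x60
type (1b) val=1 bits=0x1 at bit 0: 0x61
word = 0x61 → big-endian bytes:
  [0]=0x61

61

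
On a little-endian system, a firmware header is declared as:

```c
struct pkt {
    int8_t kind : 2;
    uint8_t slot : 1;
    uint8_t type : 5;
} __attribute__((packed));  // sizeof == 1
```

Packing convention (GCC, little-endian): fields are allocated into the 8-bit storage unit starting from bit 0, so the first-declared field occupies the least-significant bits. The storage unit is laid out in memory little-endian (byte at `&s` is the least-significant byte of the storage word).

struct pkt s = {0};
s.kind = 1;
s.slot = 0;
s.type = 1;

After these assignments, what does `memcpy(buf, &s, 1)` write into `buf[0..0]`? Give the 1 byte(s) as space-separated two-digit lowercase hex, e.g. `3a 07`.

kind:2 = 1 → 0x1 << 0 → word 0x01
slot:1 = 0 → 0x0 << 2 → word 0x01
type:5 = 1 → 0x1 << 3 → word 0x09
word = 0x09 → little-endian bytes:
  [0]=0x09

09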